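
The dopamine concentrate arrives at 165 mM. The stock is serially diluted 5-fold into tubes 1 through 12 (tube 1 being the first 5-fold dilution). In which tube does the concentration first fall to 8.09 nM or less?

tube 11

Tube n has concentration 165 mM / 5ⁿ.
Need 5ⁿ ≥ 165 mM / 8.09 nM = 2.04 × 10⁷, so n ≥ 10.46.
First such tube: n = 11.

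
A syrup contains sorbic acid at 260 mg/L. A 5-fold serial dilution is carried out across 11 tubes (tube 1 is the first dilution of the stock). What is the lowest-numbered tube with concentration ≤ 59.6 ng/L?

Tube n has concentration 260 mg/L / 5ⁿ.
Need 5ⁿ ≥ 260 mg/L / 59.6 ng/L = 4.36 × 10⁶, so n ≥ 9.50.
First such tube: n = 10.

tube 10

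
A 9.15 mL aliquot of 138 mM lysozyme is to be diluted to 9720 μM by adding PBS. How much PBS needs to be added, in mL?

121 mL

9720 μM = 9.72 mM.
V₂ = C₁V₁/C₂ = 138 × 9.15 / 9.72 = 130 mL.
Diluent to add = V₂ − V₁ = 130 − 9.15 = 121 mL.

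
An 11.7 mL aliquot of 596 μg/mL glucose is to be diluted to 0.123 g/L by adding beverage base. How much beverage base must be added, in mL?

0.123 g/L = 123 μg/mL.
V₂ = C₁V₁/C₂ = 596 × 11.7 / 123 = 56.7 mL.
Diluent to add = V₂ − V₁ = 56.7 − 11.7 = 45.0 mL.

45.0 mL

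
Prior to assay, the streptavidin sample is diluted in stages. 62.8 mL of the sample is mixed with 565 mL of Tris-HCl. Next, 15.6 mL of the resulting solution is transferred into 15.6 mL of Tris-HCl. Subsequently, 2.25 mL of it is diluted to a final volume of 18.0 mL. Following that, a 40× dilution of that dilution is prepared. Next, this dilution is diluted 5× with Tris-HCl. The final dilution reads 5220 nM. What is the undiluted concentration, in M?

0.167 M

Overall dilution factor = 9.997 × 2 × 8 × 40 × 5 = 3.20 × 10⁴.
Original = 5220 nM × 3.20 × 10⁴ = 1.67 × 10⁸ nM = 0.167 M.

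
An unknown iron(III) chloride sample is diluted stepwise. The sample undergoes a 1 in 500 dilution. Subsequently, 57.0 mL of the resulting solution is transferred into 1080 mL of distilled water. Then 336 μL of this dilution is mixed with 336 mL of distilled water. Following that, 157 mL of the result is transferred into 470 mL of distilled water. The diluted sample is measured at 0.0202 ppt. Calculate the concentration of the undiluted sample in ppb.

805 ppb

Overall dilution factor = 500 × 19.95 × 1001 × 3.994 = 3.99 × 10⁷.
Original = 0.0202 ppt × 3.99 × 10⁷ = 8.05 × 10⁵ ppt = 805 ppb.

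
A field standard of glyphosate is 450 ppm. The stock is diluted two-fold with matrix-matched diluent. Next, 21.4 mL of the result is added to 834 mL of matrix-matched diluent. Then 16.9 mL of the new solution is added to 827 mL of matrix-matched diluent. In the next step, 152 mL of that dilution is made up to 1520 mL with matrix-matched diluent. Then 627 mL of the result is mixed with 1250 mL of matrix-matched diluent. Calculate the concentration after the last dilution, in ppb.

3.77 ppb

Overall dilution factor = 2 × 39.97 × 49.93 × 10 × 2.994 = 1.20 × 10⁵.
450 ppm / 1.20 × 10⁵ = 3.77 × 10⁻³ ppm = 3.77 ppb.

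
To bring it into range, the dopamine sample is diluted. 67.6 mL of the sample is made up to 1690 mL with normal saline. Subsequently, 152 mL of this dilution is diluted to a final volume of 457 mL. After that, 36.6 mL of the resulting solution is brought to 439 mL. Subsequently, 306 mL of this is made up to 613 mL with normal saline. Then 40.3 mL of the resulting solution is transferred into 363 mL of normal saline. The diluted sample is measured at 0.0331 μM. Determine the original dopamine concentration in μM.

598 μM

Overall dilution factor = 25 × 3.007 × 11.99 × 2.003 × 10.01 = 1.81 × 10⁴.
Original = 0.0331 μM × 1.81 × 10⁴ = 598 μM.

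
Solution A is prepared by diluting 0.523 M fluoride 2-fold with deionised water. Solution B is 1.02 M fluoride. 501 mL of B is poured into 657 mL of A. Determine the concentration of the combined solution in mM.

C_A = 0.523 M / 2 = 0.262 M.
C_mix = (C_A·V_A + C_B·V_B)/(V_A + V_B) = (0.262×657 + 1.02×501) / 1158 = 0.590 M = 590 mM.

590 mM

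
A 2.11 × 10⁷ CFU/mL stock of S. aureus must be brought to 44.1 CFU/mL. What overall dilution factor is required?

Factor = C₀/C_target = 2.11 × 10⁷ CFU/mL / 44.1 CFU/mL = 4.78 × 10⁵.

4.78 × 10⁵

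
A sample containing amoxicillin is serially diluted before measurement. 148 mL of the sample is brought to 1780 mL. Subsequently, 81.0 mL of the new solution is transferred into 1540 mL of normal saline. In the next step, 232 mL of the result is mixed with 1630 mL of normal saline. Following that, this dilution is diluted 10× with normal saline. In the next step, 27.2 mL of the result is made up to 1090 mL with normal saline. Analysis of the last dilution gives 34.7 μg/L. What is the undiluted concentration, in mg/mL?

Overall dilution factor = 12.03 × 20.01 × 8.026 × 10 × 40.07 = 7.74 × 10⁵.
Original = 34.7 μg/L × 7.74 × 10⁵ = 2.69 × 10⁷ μg/L = 26.9 mg/mL.

26.9 mg/mL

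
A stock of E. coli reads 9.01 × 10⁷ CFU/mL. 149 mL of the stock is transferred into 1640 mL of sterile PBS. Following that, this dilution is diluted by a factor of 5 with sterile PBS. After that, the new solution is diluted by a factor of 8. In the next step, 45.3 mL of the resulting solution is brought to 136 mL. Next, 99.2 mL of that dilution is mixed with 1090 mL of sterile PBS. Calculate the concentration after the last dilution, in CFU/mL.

5210 CFU/mL

Overall dilution factor = 12.01 × 5 × 8 × 3.002 × 11.99 = 1.73 × 10⁴.
9.01 × 10⁷ CFU/mL / 1.73 × 10⁴ = 5210 CFU/mL.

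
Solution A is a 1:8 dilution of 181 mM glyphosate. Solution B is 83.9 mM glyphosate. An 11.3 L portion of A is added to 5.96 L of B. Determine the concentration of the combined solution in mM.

43.8 mM

C_A = 181 mM / 8 = 22.6 mM.
C_mix = (C_A·V_A + C_B·V_B)/(V_A + V_B) = (22.6×11.3 + 83.9×5.96) / 17.26 = 43.8 mM.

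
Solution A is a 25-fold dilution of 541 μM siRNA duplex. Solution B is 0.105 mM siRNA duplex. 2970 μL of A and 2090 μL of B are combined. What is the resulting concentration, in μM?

C_A = 541 μM / 25 = 21.6 μM.
C_B = 0.105 mM = 105 μM.
C_mix = (C_A·V_A + C_B·V_B)/(V_A + V_B) = (21.6×2970 + 105×2090) / 5060 = 56.1 μM.

56.1 μM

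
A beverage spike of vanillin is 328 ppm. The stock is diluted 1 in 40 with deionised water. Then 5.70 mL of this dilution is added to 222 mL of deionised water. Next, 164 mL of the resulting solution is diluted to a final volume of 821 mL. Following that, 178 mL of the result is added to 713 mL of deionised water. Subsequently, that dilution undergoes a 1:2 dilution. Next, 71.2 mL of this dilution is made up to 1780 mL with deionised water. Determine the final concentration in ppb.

0.164 ppb

Overall dilution factor = 40 × 39.95 × 5.006 × 5.006 × 2 × 25 = 2.00 × 10⁶.
328 ppm / 2.00 × 10⁶ = 1.64 × 10⁻⁴ ppm = 0.164 ppb.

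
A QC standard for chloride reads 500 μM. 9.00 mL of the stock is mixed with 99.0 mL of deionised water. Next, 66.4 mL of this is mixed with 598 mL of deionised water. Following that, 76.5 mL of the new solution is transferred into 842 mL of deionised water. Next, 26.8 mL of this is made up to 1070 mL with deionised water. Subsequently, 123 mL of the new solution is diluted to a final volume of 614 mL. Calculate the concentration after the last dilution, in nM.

1.74 nM

Overall dilution factor = 12 × 10.01 × 12.01 × 39.93 × 4.992 = 2.87 × 10⁵.
500 μM / 2.87 × 10⁵ = 1.74 × 10⁻³ μM = 1.74 nM.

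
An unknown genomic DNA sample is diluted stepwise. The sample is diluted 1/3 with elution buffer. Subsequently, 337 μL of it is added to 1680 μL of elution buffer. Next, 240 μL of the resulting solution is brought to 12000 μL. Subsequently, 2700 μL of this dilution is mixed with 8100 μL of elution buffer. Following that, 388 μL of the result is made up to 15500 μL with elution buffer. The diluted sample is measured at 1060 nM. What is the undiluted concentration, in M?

0.152 M

Overall dilution factor = 3 × 5.985 × 50 × 4 × 39.95 = 1.43 × 10⁵.
Original = 1060 nM × 1.43 × 10⁵ = 1.52 × 10⁸ nM = 0.152 M.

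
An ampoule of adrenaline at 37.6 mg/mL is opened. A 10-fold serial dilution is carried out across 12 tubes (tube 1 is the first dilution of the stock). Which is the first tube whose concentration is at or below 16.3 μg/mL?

Tube n has concentration 37.6 mg/mL / 10ⁿ.
Need 10ⁿ ≥ 37.6 mg/mL / 16.3 μg/mL = 2307, so n ≥ 3.36.
First such tube: n = 4.

tube 4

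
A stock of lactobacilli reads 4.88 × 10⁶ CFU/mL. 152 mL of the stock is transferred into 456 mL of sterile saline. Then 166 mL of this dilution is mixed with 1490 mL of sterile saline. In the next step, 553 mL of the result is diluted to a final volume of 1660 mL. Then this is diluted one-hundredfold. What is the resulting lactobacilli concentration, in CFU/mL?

Overall dilution factor = 4 × 9.976 × 3.002 × 100 = 1.20 × 10⁴.
4.88 × 10⁶ CFU/mL / 1.20 × 10⁴ = 407 CFU/mL.

407 CFU/mL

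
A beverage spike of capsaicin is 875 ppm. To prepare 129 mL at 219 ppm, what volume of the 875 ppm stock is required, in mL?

32.3 mL

V₁ = C₂V₂/C₁ = 219 × 129 / 875 = 32.3 mL.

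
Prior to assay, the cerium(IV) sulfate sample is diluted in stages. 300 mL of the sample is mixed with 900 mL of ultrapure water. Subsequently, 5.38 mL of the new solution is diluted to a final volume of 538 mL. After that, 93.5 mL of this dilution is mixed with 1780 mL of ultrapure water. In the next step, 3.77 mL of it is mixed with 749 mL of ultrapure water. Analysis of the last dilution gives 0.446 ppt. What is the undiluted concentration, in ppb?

714 ppb

Overall dilution factor = 4 × 100 × 20.04 × 199.7 = 1.60 × 10⁶.
Original = 0.446 ppt × 1.60 × 10⁶ = 7.14 × 10⁵ ppt = 714 ppb.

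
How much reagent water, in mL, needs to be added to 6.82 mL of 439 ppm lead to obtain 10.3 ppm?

284 mL

V₂ = C₁V₁/C₂ = 439 × 6.82 / 10.3 = 291 mL.
Diluent to add = V₂ − V₁ = 291 − 6.82 = 284 mL.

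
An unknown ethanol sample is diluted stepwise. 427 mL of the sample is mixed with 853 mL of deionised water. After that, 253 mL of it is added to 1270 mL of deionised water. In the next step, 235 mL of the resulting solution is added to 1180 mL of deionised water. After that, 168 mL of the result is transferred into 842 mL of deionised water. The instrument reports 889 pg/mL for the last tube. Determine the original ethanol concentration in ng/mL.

Overall dilution factor = 2.998 × 6.020 × 6.021 × 6.012 = 653.
Original = 889 pg/mL × 653 = 5.81 × 10⁵ pg/mL = 581 ng/mL.

581 ng/mL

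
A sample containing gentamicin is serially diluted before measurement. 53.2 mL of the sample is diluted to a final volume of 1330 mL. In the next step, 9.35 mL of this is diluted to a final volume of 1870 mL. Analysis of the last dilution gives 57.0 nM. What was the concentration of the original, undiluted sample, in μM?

Overall dilution factor = 25 × 200 = 5000.
Original = 57.0 nM × 5000 = 2.85 × 10⁵ nM = 285 μM.

285 μM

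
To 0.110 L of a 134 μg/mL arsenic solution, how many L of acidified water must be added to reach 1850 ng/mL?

7.86 L

1850 ng/mL = 1.85 μg/mL.
V₂ = C₁V₁/C₂ = 134 × 0.110 / 1.85 = 7.97 L.
Diluent to add = V₂ − V₁ = 7.97 − 0.110 = 7.86 L.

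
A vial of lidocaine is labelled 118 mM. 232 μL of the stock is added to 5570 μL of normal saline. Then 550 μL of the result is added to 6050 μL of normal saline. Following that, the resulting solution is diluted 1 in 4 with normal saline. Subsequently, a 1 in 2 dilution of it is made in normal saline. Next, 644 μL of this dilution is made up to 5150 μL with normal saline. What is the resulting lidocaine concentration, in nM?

Overall dilution factor = 25.01 × 12 × 4 × 2 × 7.997 = 1.92 × 10⁴.
118 mM / 1.92 × 10⁴ = 6.15 × 10⁻³ mM = 6150 nM.

6150 nM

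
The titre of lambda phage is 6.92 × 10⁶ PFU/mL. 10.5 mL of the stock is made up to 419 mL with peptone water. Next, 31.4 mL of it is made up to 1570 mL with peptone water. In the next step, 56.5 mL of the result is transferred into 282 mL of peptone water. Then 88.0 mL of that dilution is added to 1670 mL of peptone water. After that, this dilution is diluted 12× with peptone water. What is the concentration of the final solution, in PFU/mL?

2.41 PFU/mL

Overall dilution factor = 39.90 × 50 × 5.991 × 19.98 × 12 = 2.87 × 10⁶.
6.92 × 10⁶ PFU/mL / 2.87 × 10⁶ = 2.41 PFU/mL.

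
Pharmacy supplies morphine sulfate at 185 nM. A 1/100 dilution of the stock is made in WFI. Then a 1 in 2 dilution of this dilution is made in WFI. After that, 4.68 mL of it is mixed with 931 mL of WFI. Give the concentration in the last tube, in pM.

Overall dilution factor = 100 × 2 × 199.9 = 4.00 × 10⁴.
185 nM / 4.00 × 10⁴ = 4.63 × 10⁻³ nM = 4.63 pM.

4.63 pM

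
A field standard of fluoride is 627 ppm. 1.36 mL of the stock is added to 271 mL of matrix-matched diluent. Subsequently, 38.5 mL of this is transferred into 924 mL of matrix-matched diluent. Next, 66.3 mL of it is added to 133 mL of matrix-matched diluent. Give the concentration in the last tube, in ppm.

Overall dilution factor = 200.3 × 25 × 3.006 = 1.51 × 10⁴.
627 ppm / 1.51 × 10⁴ = 0.0417 ppm.

0.0417 ppm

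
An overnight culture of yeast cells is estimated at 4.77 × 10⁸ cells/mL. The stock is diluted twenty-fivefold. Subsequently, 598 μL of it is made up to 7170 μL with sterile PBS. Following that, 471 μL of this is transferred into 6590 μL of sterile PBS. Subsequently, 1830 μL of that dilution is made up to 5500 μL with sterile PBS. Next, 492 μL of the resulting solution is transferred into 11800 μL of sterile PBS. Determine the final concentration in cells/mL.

1410 cells/mL

Overall dilution factor = 25 × 11.99 × 14.99 × 3.005 × 24.98 = 3.37 × 10⁵.
4.77 × 10⁸ cells/mL / 3.37 × 10⁵ = 1410 cells/mL.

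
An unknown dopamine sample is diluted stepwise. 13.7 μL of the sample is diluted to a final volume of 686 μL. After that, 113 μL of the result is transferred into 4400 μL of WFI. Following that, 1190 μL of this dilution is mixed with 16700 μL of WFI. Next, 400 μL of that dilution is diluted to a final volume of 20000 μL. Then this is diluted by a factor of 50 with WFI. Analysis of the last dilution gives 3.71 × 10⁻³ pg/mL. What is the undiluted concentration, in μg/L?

Overall dilution factor = 50.07 × 39.94 × 15.03 × 50 × 50 = 7.52 × 10⁷.
Original = 3.71 × 10⁻³ pg/mL × 7.52 × 10⁷ = 2.79 × 10⁵ pg/mL = 279 μg/L.

279 μg/L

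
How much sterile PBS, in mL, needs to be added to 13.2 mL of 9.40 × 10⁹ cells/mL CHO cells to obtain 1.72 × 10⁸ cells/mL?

708 mL

V₂ = C₁V₁/C₂ = 9.40 × 10⁹ × 13.2 / 1.72 × 10⁸ = 721 mL.
Diluent to add = V₂ − V₁ = 721 − 13.2 = 708 mL.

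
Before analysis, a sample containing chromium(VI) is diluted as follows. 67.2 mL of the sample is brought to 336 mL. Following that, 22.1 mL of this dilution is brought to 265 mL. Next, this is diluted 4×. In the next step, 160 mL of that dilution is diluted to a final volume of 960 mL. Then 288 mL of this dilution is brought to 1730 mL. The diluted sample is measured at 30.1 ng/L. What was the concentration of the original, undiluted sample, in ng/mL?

Overall dilution factor = 5 × 11.99 × 4 × 6 × 6.007 = 8643.
Original = 30.1 ng/L × 8643 = 2.60 × 10⁵ ng/L = 260 ng/mL.

260 ng/mL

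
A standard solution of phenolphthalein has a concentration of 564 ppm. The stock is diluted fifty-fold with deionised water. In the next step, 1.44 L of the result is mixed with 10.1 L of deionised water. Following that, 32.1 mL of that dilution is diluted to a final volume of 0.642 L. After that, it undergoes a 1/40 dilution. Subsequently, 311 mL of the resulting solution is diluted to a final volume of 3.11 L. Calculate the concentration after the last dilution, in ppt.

Overall dilution factor = 50 × 8.014 × 20 × 40 × 10 = 3.21 × 10⁶.
564 ppm / 3.21 × 10⁶ = 1.76 × 10⁻⁴ ppm = 176 ppt.

176 ppt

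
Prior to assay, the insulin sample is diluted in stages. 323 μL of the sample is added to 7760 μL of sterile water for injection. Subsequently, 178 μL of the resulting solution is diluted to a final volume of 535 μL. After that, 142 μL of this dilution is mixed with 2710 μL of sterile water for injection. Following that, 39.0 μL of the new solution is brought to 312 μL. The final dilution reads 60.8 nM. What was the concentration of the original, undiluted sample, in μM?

735 μM

Overall dilution factor = 25.02 × 3.006 × 20.08 × 8 = 1.21 × 10⁴.
Original = 60.8 nM × 1.21 × 10⁴ = 7.35 × 10⁵ nM = 735 μM.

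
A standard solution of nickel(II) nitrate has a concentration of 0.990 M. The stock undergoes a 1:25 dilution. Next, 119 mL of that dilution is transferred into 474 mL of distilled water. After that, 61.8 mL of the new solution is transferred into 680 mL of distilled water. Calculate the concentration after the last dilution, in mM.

0.662 mM

Overall dilution factor = 25 × 4.983 × 12.00 = 1495.
0.990 M / 1495 = 6.62 × 10⁻⁴ M = 0.662 mM.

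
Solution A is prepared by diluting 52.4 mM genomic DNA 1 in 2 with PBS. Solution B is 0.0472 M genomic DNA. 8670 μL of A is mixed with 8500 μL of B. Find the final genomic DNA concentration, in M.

0.0366 M

C_A = 52.4 mM / 2 = 26.2 mM.
C_B = 0.0472 M = 47.2 mM.
C_mix = (C_A·V_A + C_B·V_B)/(V_A + V_B) = (26.2×8670 + 47.2×8500) / 17170 = 36.6 mM = 0.0366 M.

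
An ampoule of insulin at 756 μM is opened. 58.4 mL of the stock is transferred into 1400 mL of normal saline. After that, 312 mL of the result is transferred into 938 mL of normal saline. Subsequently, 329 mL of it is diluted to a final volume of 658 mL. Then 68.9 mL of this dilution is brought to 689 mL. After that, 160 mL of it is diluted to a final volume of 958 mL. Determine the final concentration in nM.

Overall dilution factor = 24.97 × 4.006 × 2 × 10 × 5.987 = 1.20 × 10⁴.
756 μM / 1.20 × 10⁴ = 0.0631 μM = 63.1 nM.

63.1 nM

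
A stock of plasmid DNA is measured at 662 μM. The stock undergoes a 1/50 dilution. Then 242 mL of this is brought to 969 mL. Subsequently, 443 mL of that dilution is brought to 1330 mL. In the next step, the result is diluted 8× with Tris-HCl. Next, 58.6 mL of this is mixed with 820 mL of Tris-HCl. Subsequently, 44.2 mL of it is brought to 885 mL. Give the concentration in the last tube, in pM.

Overall dilution factor = 50 × 4.004 × 3.002 × 8 × 14.99 × 20.02 = 1.44 × 10⁶.
662 μM / 1.44 × 10⁶ = 4.59 × 10⁻⁴ μM = 459 pM.

459 pM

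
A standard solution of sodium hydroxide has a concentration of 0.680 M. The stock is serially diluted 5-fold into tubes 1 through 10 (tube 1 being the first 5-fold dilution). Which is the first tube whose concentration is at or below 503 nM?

tube 9

Tube n has concentration 0.680 M / 5ⁿ.
Need 5ⁿ ≥ 0.680 M / 503 nM = 1.35 × 10⁶, so n ≥ 8.77.
First such tube: n = 9.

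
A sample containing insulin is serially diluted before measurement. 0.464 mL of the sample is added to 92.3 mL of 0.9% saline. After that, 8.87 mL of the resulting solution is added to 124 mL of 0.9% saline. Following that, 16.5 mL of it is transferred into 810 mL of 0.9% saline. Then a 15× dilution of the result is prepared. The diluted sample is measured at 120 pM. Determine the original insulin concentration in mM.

0.270 mM

Overall dilution factor = 199.9 × 14.98 × 50.09 × 15 = 2.25 × 10⁶.
Original = 120 pM × 2.25 × 10⁶ = 2.70 × 10⁸ pM = 0.270 mM.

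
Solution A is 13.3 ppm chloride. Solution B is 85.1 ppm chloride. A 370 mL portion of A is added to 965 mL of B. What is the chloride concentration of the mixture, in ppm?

C_mix = (C_A·V_A + C_B·V_B)/(V_A + V_B) = (13.3×370 + 85.1×965) / 1335 = 65.2 ppm.

65.2 ppm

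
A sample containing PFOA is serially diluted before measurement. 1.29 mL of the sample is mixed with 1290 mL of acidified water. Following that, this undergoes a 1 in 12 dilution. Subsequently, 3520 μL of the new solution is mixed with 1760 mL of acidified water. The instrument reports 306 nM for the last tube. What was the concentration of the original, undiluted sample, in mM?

Overall dilution factor = 1001 × 12 × 501 = 6.02 × 10⁶.
Original = 306 nM × 6.02 × 10⁶ = 1.84 × 10⁹ nM = 1840 mM.

1840 mM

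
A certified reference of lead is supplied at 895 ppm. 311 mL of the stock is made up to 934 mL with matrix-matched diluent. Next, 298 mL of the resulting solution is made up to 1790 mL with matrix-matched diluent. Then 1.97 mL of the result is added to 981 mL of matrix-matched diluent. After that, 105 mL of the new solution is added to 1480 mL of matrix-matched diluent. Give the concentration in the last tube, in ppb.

6.59 ppb

Overall dilution factor = 3.003 × 6.007 × 499.0 × 15.10 = 1.36 × 10⁵.
895 ppm / 1.36 × 10⁵ = 6.59 × 10⁻³ ppm = 6.59 ppb.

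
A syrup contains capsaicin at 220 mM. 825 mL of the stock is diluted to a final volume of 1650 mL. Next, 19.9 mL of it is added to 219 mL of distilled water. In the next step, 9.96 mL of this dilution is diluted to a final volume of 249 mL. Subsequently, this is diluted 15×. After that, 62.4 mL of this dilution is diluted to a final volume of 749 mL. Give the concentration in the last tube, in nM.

Overall dilution factor = 2 × 12.01 × 25 × 15 × 12.00 = 1.08 × 10⁵.
220 mM / 1.08 × 10⁵ = 2.04 × 10⁻³ mM = 2040 nM.

2040 nM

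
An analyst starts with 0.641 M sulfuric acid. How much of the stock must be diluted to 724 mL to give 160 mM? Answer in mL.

181 mL

160 mM = 0.160 M.
V₁ = C₂V₂/C₁ = 0.160 × 724 / 0.641 = 181 mL.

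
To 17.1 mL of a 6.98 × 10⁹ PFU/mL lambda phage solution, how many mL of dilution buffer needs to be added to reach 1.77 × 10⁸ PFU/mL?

657 mL

V₂ = C₁V₁/C₂ = 6.98 × 10⁹ × 17.1 / 1.77 × 10⁸ = 674 mL.
Diluent to add = V₂ − V₁ = 674 − 17.1 = 657 mL.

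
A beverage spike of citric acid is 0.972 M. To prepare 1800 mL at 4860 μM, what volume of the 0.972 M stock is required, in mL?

9.00 mL

4860 μM = 4.86 × 10⁻³ M.
V₁ = C₂V₂/C₁ = 4.86 × 10⁻³ × 1800 / 0.972 = 9.00 mL.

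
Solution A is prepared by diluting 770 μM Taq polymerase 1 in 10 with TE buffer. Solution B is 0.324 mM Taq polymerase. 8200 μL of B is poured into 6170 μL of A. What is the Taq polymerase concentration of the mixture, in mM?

C_A = 770 μM / 10 = 77.0 μM.
C_B = 0.324 mM = 324 μM.
C_mix = (C_A·V_A + C_B·V_B)/(V_A + V_B) = (77.0×6170 + 324×8200) / 14370 = 218 μM = 0.218 mM.

0.218 mM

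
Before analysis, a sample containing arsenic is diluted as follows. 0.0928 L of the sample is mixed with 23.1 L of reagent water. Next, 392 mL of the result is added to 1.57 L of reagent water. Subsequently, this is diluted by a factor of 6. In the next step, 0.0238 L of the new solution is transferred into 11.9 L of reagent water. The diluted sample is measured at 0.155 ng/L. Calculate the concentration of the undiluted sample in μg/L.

583 μg/L

Overall dilution factor = 249.9 × 5.005 × 6 × 501 = 3.76 × 10⁶.
Original = 0.155 ng/L × 3.76 × 10⁶ = 5.83 × 10⁵ ng/L = 583 μg/L.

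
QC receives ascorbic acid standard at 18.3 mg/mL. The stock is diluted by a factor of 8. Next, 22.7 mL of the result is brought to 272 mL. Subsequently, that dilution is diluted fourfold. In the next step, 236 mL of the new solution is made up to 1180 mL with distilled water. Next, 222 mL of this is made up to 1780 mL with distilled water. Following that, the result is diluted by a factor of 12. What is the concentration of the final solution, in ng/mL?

99.2 ng/mL

Overall dilution factor = 8 × 11.98 × 4 × 5 × 8.018 × 12 = 1.84 × 10⁵.
18.3 mg/mL / 1.84 × 10⁵ = 9.92 × 10⁻⁵ mg/mL = 99.2 ng/mL.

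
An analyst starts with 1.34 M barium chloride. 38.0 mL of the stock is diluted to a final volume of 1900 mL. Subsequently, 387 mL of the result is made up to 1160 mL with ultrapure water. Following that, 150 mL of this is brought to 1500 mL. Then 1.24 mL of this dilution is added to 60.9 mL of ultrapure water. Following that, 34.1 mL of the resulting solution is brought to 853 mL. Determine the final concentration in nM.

Overall dilution factor = 50 × 2.997 × 10 × 50.11 × 25.01 = 1.88 × 10⁶.
1.34 M / 1.88 × 10⁶ = 7.13 × 10⁻⁷ M = 713 nM.

713 nM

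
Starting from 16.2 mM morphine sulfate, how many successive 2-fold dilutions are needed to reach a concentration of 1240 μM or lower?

4

Need 2ⁿ ≥ 13.1, so n ≥ log(13.1)/log(2) = 3.71.
Minimum whole steps: n = 4.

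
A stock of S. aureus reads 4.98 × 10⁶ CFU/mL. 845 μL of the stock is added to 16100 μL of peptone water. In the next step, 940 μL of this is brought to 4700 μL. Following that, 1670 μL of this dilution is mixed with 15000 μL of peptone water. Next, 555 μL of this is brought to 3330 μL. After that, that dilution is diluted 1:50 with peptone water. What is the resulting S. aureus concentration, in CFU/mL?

Overall dilution factor = 20.05 × 5 × 9.982 × 6 × 50 = 3.00 × 10⁵.
4.98 × 10⁶ CFU/mL / 3.00 × 10⁵ = 16.6 CFU/mL.

16.6 CFU/mL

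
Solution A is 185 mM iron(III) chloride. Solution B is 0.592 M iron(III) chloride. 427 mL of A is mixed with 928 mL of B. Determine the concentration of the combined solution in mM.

464 mM

C_B = 0.592 M = 592 mM.
C_mix = (C_A·V_A + C_B·V_B)/(V_A + V_B) = (185×427 + 592×928) / 1355 = 464 mM.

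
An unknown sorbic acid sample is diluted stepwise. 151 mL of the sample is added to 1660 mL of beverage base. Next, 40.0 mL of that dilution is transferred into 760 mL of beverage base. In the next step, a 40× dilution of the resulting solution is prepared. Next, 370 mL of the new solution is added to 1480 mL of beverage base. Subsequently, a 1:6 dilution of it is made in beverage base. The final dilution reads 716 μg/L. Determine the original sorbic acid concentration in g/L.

206 g/L

Overall dilution factor = 11.99 × 20 × 40 × 5 × 6 = 2.88 × 10⁵.
Original = 716 μg/L × 2.88 × 10⁵ = 2.06 × 10⁸ μg/L = 206 g/L.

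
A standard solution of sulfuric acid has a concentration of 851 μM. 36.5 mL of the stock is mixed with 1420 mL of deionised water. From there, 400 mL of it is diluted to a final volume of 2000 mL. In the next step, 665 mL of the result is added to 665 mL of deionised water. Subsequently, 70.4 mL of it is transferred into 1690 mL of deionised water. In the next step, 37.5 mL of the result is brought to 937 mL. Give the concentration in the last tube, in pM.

Overall dilution factor = 39.90 × 5 × 2 × 25.01 × 24.99 = 2.49 × 10⁵.
851 μM / 2.49 × 10⁵ = 3.41 × 10⁻³ μM = 3410 pM.

3410 pM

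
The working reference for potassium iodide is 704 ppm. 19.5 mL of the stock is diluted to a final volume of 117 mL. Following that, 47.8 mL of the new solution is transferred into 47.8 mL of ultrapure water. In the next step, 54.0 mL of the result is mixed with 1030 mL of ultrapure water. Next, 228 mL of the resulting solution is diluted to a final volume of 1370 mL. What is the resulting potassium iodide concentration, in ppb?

486 ppb

Overall dilution factor = 6 × 2 × 20.07 × 6.009 = 1447.
704 ppm / 1447 = 0.486 ppm = 486 ppb.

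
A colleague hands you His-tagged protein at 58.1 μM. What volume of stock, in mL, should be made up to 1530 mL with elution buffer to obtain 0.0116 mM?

0.0116 mM = 11.6 μM.
V₁ = C₂V₂/C₁ = 11.6 × 1530 / 58.1 = 305 mL.

305 mL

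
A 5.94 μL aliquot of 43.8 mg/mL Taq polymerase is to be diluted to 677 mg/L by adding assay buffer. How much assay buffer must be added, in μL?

378 μL

677 mg/L = 0.677 mg/mL.
V₂ = C₁V₁/C₂ = 43.8 × 5.94 / 0.677 = 384 μL.
Diluent to add = V₂ − V₁ = 384 − 5.94 = 378 μL.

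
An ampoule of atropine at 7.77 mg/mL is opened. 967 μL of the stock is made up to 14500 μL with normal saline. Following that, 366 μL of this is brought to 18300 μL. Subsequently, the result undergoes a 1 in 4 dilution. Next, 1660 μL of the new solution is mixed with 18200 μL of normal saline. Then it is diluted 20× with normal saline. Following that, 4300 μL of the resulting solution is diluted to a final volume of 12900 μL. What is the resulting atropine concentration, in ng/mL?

Overall dilution factor = 14.99 × 50 × 4 × 11.96 × 20 × 3 = 2.15 × 10⁶.
7.77 mg/mL / 2.15 × 10⁶ = 3.61 × 10⁻⁶ mg/mL = 3.61 ng/mL.

3.61 ng/mL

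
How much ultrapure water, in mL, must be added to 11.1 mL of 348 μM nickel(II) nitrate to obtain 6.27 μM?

V₂ = C₁V₁/C₂ = 348 × 11.1 / 6.27 = 616 mL.
Diluent to add = V₂ − V₁ = 616 − 11.1 = 605 mL.

605 mL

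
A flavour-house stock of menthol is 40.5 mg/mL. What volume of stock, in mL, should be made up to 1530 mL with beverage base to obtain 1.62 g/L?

1.62 g/L = 1.62 mg/mL.
V₁ = C₂V₂/C₁ = 1.62 × 1530 / 40.5 = 61.2 mL.

61.2 mL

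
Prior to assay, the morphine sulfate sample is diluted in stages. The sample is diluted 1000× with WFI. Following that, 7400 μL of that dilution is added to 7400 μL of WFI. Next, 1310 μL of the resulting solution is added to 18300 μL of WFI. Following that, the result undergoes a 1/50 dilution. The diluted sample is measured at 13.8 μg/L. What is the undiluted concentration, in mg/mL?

20.7 mg/mL

Overall dilution factor = 1000 × 2 × 14.97 × 50 = 1.50 × 10⁶.
Original = 13.8 μg/L × 1.50 × 10⁶ = 2.07 × 10⁷ μg/L = 20.7 mg/mL.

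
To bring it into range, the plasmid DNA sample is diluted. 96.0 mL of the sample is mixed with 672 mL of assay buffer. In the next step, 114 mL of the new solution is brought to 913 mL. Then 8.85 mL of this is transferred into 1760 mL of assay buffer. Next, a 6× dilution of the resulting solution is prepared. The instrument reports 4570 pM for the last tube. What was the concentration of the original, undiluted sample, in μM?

Overall dilution factor = 8 × 8.009 × 199.9 × 6 = 7.68 × 10⁴.
Original = 4570 pM × 7.68 × 10⁴ = 3.51 × 10⁸ pM = 351 μM.

351 μM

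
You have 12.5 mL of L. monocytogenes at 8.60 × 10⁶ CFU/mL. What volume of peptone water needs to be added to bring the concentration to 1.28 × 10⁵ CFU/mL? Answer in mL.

827 mL

V₂ = C₁V₁/C₂ = 8.60 × 10⁶ × 12.5 / 1.28 × 10⁵ = 840 mL.
Diluent to add = V₂ − V₁ = 840 − 12.5 = 827 mL.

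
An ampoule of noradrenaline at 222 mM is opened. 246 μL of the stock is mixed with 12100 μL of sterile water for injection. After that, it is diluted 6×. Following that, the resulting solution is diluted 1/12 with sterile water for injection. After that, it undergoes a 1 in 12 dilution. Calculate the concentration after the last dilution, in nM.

5120 nM

Overall dilution factor = 50.19 × 6 × 12 × 12 = 4.34 × 10⁴.
222 mM / 4.34 × 10⁴ = 5.12 × 10⁻³ mM = 5120 nM.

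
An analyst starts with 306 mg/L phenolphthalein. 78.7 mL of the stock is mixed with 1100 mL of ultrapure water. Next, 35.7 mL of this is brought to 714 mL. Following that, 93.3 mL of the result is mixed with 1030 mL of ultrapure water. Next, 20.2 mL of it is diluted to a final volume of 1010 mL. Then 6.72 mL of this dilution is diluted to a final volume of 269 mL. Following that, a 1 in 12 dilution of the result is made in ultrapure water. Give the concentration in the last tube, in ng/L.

3.53 ng/L

Overall dilution factor = 14.98 × 20 × 12.04 × 50 × 40.03 × 12 = 8.66 × 10⁷.
306 mg/L / 8.66 × 10⁷ = 3.53 × 10⁻⁶ mg/L = 3.53 ng/L.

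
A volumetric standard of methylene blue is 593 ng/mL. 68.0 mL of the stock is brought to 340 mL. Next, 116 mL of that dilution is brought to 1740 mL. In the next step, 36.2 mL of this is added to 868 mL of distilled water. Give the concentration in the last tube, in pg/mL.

Overall dilution factor = 5 × 15 × 24.98 = 1873.
593 ng/mL / 1873 = 0.317 ng/mL = 317 pg/mL.

317 pg/mL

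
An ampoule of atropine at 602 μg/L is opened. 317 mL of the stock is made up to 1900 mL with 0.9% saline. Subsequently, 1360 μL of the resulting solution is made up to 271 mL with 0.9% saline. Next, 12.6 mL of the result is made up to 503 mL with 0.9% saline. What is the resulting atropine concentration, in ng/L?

Overall dilution factor = 5.994 × 199.3 × 39.92 = 4.77 × 10⁴.
602 μg/L / 4.77 × 10⁴ = 0.0126 μg/L = 12.6 ng/L.

12.6 ng/L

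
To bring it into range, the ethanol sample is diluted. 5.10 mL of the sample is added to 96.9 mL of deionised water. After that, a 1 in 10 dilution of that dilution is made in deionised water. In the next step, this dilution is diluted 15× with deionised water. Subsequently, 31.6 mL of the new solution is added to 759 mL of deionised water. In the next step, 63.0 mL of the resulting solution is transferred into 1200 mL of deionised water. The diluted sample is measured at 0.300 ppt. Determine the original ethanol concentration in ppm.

Overall dilution factor = 20 × 10 × 15 × 25.02 × 20.05 = 1.50 × 10⁶.
Original = 0.300 ppt × 1.50 × 10⁶ = 4.51 × 10⁵ ppt = 0.451 ppm.

0.451 ppm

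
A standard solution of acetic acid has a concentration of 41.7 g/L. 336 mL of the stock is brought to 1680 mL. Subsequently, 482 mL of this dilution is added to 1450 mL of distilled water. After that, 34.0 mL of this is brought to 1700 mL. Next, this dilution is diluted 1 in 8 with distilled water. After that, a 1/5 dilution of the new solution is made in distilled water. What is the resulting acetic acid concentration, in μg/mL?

Overall dilution factor = 5 × 4.008 × 50 × 8 × 5 = 4.01 × 10⁴.
41.7 g/L / 4.01 × 10⁴ = 1.04 × 10⁻³ g/L = 1.04 μg/mL.

1.04 μg/mL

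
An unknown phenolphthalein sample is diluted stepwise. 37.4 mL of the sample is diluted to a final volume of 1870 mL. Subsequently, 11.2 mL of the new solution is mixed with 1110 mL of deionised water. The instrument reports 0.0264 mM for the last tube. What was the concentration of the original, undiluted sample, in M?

Overall dilution factor = 50 × 100.1 = 5005.
Original = 0.0264 mM × 5005 = 132 mM = 0.132 M.

0.132 M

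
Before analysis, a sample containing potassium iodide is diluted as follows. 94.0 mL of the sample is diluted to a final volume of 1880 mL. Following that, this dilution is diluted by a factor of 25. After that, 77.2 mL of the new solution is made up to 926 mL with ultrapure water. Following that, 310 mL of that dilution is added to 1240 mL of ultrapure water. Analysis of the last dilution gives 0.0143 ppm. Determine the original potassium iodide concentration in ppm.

429 ppm

Overall dilution factor = 20 × 25 × 11.99 × 5 = 3.00 × 10⁴.
Original = 0.0143 ppm × 3.00 × 10⁴ = 429 ppm.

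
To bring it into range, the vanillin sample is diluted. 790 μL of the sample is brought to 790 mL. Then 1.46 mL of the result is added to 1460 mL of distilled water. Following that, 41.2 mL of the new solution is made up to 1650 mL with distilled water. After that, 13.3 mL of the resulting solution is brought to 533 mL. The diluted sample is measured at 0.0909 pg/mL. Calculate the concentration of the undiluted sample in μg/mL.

146 μg/mL

Overall dilution factor = 1000 × 1001 × 40.05 × 40.08 = 1.61 × 10⁹.
Original = 0.0909 pg/mL × 1.61 × 10⁹ = 1.46 × 10⁸ pg/mL = 146 μg/mL.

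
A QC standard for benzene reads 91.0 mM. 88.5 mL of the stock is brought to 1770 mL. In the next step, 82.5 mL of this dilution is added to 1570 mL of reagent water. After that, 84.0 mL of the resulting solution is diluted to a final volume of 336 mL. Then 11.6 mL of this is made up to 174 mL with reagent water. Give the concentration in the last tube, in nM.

3790 nM

Overall dilution factor = 20 × 20.03 × 4 × 15 = 2.40 × 10⁴.
91.0 mM / 2.40 × 10⁴ = 3.79 × 10⁻³ mM = 3790 nM.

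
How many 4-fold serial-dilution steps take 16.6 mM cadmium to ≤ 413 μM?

Need 4ⁿ ≥ 40.2, so n ≥ log(40.2)/log(4) = 2.66.
Minimum whole steps: n = 3.

3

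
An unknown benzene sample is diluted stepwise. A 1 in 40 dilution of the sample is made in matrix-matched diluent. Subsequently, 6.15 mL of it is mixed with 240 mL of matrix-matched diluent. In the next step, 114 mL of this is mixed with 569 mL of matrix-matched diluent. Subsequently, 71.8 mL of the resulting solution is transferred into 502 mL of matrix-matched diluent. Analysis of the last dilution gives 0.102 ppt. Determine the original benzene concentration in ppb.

Overall dilution factor = 40 × 40.02 × 5.991 × 7.992 = 7.67 × 10⁴.
Original = 0.102 ppt × 7.67 × 10⁴ = 7819 ppt = 7.82 ppb.

7.82 ppb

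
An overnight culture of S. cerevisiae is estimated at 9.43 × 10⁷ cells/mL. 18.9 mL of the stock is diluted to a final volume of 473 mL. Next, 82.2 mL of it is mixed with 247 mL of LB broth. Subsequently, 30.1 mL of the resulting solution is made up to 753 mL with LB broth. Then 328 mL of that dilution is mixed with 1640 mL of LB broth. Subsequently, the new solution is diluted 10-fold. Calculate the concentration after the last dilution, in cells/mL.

Overall dilution factor = 25.03 × 4.005 × 25.02 × 6 × 10 = 1.50 × 10⁵.
9.43 × 10⁷ cells/mL / 1.50 × 10⁵ = 627 cells/mL.

627 cells/mL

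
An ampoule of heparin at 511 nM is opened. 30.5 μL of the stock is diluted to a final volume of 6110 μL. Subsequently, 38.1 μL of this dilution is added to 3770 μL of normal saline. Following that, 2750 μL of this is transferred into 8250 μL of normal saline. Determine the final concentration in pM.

Overall dilution factor = 200.3 × 99.95 × 4 = 8.01 × 10⁴.
511 nM / 8.01 × 10⁴ = 6.38 × 10⁻³ nM = 6.38 pM.

6.38 pM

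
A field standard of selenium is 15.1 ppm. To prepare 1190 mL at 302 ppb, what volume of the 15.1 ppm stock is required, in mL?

23.8 mL

302 ppb = 0.302 ppm.
V₁ = C₂V₂/C₁ = 0.302 × 1190 / 15.1 = 23.8 mL.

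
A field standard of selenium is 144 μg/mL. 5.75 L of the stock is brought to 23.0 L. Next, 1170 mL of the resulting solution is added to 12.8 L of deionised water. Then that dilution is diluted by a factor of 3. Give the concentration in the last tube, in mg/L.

Overall dilution factor = 4 × 11.94 × 3 = 143.
144 μg/mL / 143 = 1.01 μg/mL = 1.01 mg/L.

1.01 mg/L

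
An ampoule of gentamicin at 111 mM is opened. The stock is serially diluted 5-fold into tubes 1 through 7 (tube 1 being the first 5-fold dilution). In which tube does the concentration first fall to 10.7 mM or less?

tube 2

Tube n has concentration 111 mM / 5ⁿ.
Need 5ⁿ ≥ 111 mM / 10.7 mM = 10.4, so n ≥ 1.45.
First such tube: n = 2.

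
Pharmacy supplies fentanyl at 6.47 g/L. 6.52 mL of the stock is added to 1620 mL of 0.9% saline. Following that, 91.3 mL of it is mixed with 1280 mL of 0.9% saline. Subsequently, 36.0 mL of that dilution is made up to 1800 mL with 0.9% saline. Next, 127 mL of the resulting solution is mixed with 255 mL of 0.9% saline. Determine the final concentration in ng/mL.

11.5 ng/mL

Overall dilution factor = 249.5 × 15.02 × 50 × 3.008 = 5.64 × 10⁵.
6.47 g/L / 5.64 × 10⁵ = 1.15 × 10⁻⁵ g/L = 11.5 ng/mL.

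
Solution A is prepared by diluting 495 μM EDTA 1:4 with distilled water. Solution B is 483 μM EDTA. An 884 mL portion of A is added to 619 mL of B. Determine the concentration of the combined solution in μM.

272 μM

C_A = 495 μM / 4 = 124 μM.
C_mix = (C_A·V_A + C_B·V_B)/(V_A + V_B) = (124×884 + 483×619) / 1503 = 272 μM.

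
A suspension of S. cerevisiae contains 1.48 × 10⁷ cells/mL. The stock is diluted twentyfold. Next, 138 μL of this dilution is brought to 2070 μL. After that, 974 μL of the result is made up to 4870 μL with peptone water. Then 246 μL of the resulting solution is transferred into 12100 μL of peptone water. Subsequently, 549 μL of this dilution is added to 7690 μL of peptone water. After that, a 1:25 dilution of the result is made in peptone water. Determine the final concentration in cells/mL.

0.524 cells/mL

Overall dilution factor = 20 × 15 × 5 × 50.19 × 15.01 × 25 = 2.82 × 10⁷.
1.48 × 10⁷ cells/mL / 2.82 × 10⁷ = 0.524 cells/mL.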